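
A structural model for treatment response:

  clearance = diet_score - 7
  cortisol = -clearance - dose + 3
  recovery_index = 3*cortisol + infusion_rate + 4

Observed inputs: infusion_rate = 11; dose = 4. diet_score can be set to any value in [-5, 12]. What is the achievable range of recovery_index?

Substituting into the cortisol equation gives cortisol = -diet_score + 6.
Substituting into the recovery_index equation gives recovery_index = -3*diet_score + 33.
Linear in diet_score, so extremes are at the endpoints: diet_score = -5 gives recovery_index = 48; diet_score = 12 gives recovery_index = -3.

-3 to 48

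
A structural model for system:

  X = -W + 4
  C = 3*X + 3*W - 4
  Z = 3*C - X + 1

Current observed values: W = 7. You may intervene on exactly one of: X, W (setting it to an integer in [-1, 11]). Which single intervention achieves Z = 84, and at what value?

set X = 4

Intervening on X: with other inputs at their observed values, Z = 8*X + 52. Solving for 84 gives X = 4, within [-1, 11].
Intervening on W: Z = W + 21. Reaching 84 requires W = 63, outside [-1, 11].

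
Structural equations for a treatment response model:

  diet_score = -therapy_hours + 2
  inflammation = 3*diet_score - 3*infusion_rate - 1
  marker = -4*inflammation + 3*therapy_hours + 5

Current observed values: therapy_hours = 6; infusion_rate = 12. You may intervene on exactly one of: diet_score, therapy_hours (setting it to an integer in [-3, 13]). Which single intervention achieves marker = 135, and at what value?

Intervening on diet_score: with other inputs at their observed values, marker = -12*diet_score + 171. Solving for 135 gives diet_score = 3, within [-3, 13].
Intervening on therapy_hours: marker = 15*therapy_hours + 129. Reaching 135 requires therapy_hours = 2/5, not an integer.

set diet_score = 3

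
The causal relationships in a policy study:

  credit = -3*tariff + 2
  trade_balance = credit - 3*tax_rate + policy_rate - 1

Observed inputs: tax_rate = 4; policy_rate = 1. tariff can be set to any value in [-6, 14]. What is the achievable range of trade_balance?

Substituting into the trade_balance equation gives trade_balance = -3*tariff - 10.
Linear in tariff, so extremes are at the endpoints: tariff = -6 gives trade_balance = 8; tariff = 14 gives trade_balance = -52.

-52 to 8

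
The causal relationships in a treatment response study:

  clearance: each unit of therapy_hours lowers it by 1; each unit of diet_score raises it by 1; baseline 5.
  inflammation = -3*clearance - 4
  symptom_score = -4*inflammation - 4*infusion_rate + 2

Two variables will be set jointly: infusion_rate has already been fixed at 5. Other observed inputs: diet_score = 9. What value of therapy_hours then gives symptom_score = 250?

therapy_hours = -7

With infusion_rate held at 5:
Substituting into the clearance equation gives clearance = -therapy_hours + 14.
Substituting into the inflammation equation gives inflammation = 3*therapy_hours - 46.
symptom_score becomes -12*therapy_hours + 166.
Solve -12*therapy_hours + 166 = 250: therapy_hours = (250 - 166) / -12 = -7.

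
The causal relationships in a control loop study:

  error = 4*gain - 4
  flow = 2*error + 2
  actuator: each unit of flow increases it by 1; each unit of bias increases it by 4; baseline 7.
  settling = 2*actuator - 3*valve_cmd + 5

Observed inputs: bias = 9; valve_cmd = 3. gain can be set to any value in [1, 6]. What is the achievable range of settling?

86 to 166

Substituting into the flow equation gives flow = 8*gain - 6.
actuator becomes 8*gain + 37.
Substituting into the settling equation gives settling = 16*gain + 70.
Linear in gain, so extremes are at the endpoints: gain = 1 gives settling = 86; gain = 6 gives settling = 166.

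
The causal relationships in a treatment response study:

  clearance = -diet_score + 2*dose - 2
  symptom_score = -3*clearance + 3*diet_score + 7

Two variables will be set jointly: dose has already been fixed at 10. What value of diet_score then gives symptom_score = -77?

With dose held at 10:
Substituting into the clearance equation gives clearance = -diet_score + 18.
This gives symptom_score = 6*diet_score - 47.
Solve 6*diet_score - 47 = -77: diet_score = (-77 + 47) / 6 = -5.

diet_score = -5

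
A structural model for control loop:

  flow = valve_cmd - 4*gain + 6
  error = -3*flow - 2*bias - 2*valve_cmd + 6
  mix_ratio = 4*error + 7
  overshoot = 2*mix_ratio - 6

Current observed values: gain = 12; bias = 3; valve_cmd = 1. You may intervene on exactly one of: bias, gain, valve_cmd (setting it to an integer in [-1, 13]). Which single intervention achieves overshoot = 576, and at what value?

set valve_cmd = 11

Intervening on bias: overshoot = -16*bias + 1024. Reaching 576 requires bias = 28, outside [-1, 13].
Intervening on gain: overshoot = 96*gain - 176. Reaching 576 requires gain = 47/6, not an integer.
Intervening on valve_cmd: with other inputs at their observed values, overshoot = -40*valve_cmd + 1016. Solving for 576 gives valve_cmd = 11, within [-1, 13].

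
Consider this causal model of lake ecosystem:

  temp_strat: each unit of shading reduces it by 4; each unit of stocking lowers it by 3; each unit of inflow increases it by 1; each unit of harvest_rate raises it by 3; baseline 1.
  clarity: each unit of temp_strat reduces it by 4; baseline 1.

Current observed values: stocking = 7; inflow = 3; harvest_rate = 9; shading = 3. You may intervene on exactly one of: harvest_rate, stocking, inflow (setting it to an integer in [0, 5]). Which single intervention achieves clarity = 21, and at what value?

Intervening on harvest_rate: clarity = -12*harvest_rate + 117. Reaching 21 requires harvest_rate = 8, outside [0, 5].
Intervening on stocking: clarity = 12*stocking - 75. Reaching 21 requires stocking = 8, outside [0, 5].
Intervening on inflow: with other inputs at their observed values, clarity = -4*inflow + 21. Solving for 21 gives inflow = 0, within [0, 5].

set inflow = 0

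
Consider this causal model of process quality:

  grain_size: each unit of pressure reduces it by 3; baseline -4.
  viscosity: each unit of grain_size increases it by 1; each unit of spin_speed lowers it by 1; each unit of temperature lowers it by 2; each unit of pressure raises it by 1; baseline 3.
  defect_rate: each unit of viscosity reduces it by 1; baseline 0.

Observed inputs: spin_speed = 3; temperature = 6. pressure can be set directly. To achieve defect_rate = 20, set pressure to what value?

Substituting into the viscosity equation gives viscosity = -2*pressure - 16.
Substituting into the defect_rate equation gives defect_rate = 2*pressure + 16.
Solve 2*pressure + 16 = 20: pressure = (20 - 16) / 2 = 2.

pressure = 2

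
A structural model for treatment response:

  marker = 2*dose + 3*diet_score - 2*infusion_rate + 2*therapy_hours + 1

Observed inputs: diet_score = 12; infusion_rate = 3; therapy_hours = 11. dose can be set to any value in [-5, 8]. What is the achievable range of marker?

43 to 69

Substituting into the marker equation gives marker = 2*dose + 53.
Linear in dose, so extremes are at the endpoints: dose = -5 gives marker = 43; dose = 8 gives marker = 69.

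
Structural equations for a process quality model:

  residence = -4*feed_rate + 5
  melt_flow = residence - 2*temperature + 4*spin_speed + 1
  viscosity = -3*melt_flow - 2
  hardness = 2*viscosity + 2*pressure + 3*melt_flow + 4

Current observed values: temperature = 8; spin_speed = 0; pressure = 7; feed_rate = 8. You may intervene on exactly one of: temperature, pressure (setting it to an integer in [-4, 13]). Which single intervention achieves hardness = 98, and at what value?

Intervening on temperature: with other inputs at their observed values, hardness = 6*temperature + 92. Solving for 98 gives temperature = 1, within [-4, 13].
Intervening on pressure: hardness = 2*pressure + 126. Reaching 98 requires pressure = -14, outside [-4, 13].

set temperature = 1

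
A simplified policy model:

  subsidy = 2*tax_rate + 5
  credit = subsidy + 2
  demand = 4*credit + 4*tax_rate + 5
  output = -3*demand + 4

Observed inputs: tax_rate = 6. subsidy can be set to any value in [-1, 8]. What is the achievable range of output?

Intervening on subsidy fixes its value directly, overriding its dependence on tax_rate.
Substituting into the demand equation gives demand = 4*subsidy + 37.
So output = -12*subsidy - 107.
Linear in subsidy, so extremes are at the endpoints: subsidy = -1 gives output = -95; subsidy = 8 gives output = -203.

-203 to -95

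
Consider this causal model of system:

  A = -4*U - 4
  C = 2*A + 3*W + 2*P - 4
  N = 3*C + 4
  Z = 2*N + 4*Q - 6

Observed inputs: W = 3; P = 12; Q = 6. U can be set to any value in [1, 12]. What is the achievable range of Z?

-424 to 104

Substituting into the C equation gives C = -8*U + 21.
Substituting into the N equation gives N = -24*U + 67.
So Z = -48*U + 152.
Linear in U, so extremes are at the endpoints: U = 1 gives Z = 104; U = 12 gives Z = -424.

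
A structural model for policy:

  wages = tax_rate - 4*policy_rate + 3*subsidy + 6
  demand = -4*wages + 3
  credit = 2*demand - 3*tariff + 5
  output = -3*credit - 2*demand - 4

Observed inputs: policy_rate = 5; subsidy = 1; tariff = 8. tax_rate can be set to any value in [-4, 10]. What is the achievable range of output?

Substituting into the wages equation gives wages = tax_rate - 11.
So demand = -4*tax_rate + 47.
Substituting into the credit equation gives credit = -8*tax_rate + 75.
So output = 32*tax_rate - 323.
Linear in tax_rate, so extremes are at the endpoints: tax_rate = -4 gives output = -451; tax_rate = 10 gives output = -3.

-451 to -3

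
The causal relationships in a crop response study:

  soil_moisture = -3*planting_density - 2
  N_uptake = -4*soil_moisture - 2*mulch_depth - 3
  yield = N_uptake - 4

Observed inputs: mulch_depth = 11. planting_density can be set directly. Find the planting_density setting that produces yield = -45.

planting_density = -2

Substituting into the N_uptake equation gives N_uptake = 12*planting_density - 17.
Substituting into the yield equation gives yield = 12*planting_density - 21.
Solve 12*planting_density - 21 = -45: planting_density = (-45 + 21) / 12 = -2.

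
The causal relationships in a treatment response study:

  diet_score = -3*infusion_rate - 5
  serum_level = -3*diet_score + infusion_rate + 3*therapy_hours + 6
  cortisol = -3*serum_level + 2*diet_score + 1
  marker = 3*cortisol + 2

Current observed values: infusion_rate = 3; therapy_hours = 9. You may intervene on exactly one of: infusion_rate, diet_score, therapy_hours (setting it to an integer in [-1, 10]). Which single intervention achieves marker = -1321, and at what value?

Intervening on infusion_rate: with other inputs at their observed values, marker = -108*infusion_rate - 457. Solving for -1321 gives infusion_rate = 8, within [-1, 10].
Intervening on diet_score: marker = 33*diet_score - 319. Reaching -1321 requires diet_score = -334/11, not an integer.
Intervening on therapy_hours: marker = -27*therapy_hours - 538. Reaching -1321 requires therapy_hours = 29, outside [-1, 10].

set infusion_rate = 8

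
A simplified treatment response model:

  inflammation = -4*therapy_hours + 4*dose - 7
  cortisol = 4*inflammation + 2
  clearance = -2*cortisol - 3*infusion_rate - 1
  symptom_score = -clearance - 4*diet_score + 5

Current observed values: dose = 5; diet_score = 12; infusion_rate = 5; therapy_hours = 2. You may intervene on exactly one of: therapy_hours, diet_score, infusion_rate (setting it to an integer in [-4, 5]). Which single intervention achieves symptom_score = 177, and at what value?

Intervening on therapy_hours: with other inputs at their observed values, symptom_score = -32*therapy_hours + 81. Solving for 177 gives therapy_hours = -3, within [-4, 5].
Intervening on diet_score: symptom_score = -4*diet_score + 65. Reaching 177 requires diet_score = -28, outside [-4, 5].
Intervening on infusion_rate: symptom_score = 3*infusion_rate + 2. Reaching 177 requires infusion_rate = 175/3, not an integer.

set therapy_hours = -3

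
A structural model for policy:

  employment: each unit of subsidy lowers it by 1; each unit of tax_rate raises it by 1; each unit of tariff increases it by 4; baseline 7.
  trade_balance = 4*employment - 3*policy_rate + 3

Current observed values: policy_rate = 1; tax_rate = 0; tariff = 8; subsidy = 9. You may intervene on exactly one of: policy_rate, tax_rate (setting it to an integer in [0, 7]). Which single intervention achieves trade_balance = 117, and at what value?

set policy_rate = 2

Intervening on policy_rate: with other inputs at their observed values, trade_balance = -3*policy_rate + 123. Solving for 117 gives policy_rate = 2, within [0, 7].
Intervening on tax_rate: trade_balance = 4*tax_rate + 120. Reaching 117 requires tax_rate = -3/4, not an integer.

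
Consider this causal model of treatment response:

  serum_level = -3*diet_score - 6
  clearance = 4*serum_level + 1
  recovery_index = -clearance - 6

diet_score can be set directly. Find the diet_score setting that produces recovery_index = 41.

Substituting into the clearance equation gives clearance = -12*diet_score - 23.
Substituting into the recovery_index equation gives recovery_index = 12*diet_score + 17.
Solve 12*diet_score + 17 = 41: diet_score = (41 - 17) / 12 = 2.

diet_score = 2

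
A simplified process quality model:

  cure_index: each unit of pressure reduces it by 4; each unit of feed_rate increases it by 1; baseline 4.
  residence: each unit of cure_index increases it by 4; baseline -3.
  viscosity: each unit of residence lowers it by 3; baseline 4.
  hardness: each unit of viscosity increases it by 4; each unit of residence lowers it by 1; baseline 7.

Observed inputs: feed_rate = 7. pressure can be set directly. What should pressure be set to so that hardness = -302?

Substituting into the cure_index equation gives cure_index = -4*pressure + 11.
So residence = -16*pressure + 41.
This gives viscosity = 48*pressure - 119.
Substituting into the hardness equation gives hardness = 208*pressure - 510.
Solve 208*pressure - 510 = -302: pressure = (-302 + 510) / 208 = 1.

pressure = 1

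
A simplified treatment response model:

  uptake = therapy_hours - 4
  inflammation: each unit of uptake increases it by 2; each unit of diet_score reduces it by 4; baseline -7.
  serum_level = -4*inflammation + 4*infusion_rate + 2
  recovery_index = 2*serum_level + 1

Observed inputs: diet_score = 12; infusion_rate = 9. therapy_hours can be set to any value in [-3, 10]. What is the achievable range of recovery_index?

Substituting into the inflammation equation gives inflammation = 2*therapy_hours - 63.
serum_level becomes -8*therapy_hours + 290.
Substituting into the recovery_index equation gives recovery_index = -16*therapy_hours + 581.
Linear in therapy_hours, so extremes are at the endpoints: therapy_hours = -3 gives recovery_index = 629; therapy_hours = 10 gives recovery_index = 421.

421 to 629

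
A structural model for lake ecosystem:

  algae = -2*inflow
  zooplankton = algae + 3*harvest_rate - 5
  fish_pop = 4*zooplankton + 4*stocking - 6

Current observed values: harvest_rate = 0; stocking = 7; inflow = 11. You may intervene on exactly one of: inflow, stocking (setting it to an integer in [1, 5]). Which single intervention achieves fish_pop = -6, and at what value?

set inflow = 1

Intervening on inflow: with other inputs at their observed values, fish_pop = -8*inflow + 2. Solving for -6 gives inflow = 1, within [1, 5].
Intervening on stocking: fish_pop = 4*stocking - 114. Reaching -6 requires stocking = 27, outside [1, 5].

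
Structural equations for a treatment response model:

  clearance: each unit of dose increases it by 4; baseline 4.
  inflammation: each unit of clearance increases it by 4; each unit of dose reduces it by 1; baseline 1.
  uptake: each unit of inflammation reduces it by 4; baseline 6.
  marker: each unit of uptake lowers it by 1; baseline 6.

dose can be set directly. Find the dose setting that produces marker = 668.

dose = 10

Substituting into the inflammation equation gives inflammation = 15*dose + 17.
Substituting into the uptake equation gives uptake = -60*dose - 62.
Substituting into the marker equation gives marker = 60*dose + 68.
Solve 60*dose + 68 = 668: dose = (668 - 68) / 60 = 10.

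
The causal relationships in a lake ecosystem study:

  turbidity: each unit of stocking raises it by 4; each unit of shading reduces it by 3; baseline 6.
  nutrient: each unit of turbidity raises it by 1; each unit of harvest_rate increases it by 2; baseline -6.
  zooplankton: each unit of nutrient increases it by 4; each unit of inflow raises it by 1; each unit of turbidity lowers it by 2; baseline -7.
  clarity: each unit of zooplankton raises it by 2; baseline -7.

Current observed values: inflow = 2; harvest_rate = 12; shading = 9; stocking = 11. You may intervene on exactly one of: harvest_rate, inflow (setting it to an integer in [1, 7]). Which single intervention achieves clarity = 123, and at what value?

Intervening on harvest_rate: with other inputs at their observed values, clarity = 16*harvest_rate + 27. Solving for 123 gives harvest_rate = 6, within [1, 7].
Intervening on inflow: clarity = 2*inflow + 215. Reaching 123 requires inflow = -46, outside [1, 7].

set harvest_rate = 6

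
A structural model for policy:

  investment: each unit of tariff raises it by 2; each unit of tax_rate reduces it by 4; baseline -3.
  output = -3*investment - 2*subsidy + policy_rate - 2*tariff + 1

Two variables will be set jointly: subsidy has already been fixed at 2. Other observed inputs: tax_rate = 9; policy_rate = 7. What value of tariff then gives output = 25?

tariff = 12

With subsidy held at 2:
Substituting into the investment equation gives investment = 2*tariff - 39.
Substituting into the output equation gives output = -8*tariff + 121.
Solve -8*tariff + 121 = 25: tariff = (25 - 121) / -8 = 12.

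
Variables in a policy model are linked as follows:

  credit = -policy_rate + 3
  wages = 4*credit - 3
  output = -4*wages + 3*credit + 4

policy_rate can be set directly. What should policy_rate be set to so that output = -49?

Substituting into the wages equation gives wages = -4*policy_rate + 9.
Substituting into the output equation gives output = 13*policy_rate - 23.
Solve 13*policy_rate - 23 = -49: policy_rate = (-49 + 23) / 13 = -2.

policy_rate = -2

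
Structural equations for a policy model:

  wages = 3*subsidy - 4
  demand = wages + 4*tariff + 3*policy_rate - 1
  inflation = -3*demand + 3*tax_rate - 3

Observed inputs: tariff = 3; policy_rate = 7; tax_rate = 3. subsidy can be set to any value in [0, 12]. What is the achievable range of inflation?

-186 to -78

Substituting into the demand equation gives demand = 3*subsidy + 28.
This gives inflation = -9*subsidy - 78.
Linear in subsidy, so extremes are at the endpoints: subsidy = 0 gives inflation = -78; subsidy = 12 gives inflation = -186.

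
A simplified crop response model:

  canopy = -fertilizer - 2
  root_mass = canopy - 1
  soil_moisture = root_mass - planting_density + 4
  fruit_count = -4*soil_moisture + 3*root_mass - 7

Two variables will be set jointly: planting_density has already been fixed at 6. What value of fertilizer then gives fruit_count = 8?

fertilizer = 4

With planting_density held at 6:
Substituting into the root_mass equation gives root_mass = -fertilizer - 3.
soil_moisture becomes -fertilizer - 5.
fruit_count becomes fertilizer + 4.
Solve fertilizer + 4 = 8: fertilizer = (8 - 4) / 1 = 4.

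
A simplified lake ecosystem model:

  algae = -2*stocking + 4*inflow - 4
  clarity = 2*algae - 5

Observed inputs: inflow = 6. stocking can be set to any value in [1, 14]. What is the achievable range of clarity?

-21 to 31

Substituting into the algae equation gives algae = -2*stocking + 20.
This gives clarity = -4*stocking + 35.
Linear in stocking, so extremes are at the endpoints: stocking = 1 gives clarity = 31; stocking = 14 gives clarity = -21.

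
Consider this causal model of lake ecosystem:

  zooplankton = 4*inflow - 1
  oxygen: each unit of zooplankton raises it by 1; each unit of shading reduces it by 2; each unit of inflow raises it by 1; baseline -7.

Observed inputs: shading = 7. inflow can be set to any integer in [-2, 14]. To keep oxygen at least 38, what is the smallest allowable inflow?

inflow = 12

Substituting into the oxygen equation gives oxygen = 5*inflow - 22.
Require 5*inflow - 22 ≥ 38, so inflow ≥ 12.
The smallest integer in [-2, 14] satisfying this is 12.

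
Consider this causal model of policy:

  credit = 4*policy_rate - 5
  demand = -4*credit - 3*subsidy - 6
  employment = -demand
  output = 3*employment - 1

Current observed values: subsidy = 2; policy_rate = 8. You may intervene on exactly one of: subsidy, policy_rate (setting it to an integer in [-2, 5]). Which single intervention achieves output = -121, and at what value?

Intervening on subsidy: output = 9*subsidy + 341. Reaching -121 requires subsidy = -154/3, not an integer.
Intervening on policy_rate: with other inputs at their observed values, output = 48*policy_rate - 25. Solving for -121 gives policy_rate = -2, within [-2, 5].

set policy_rate = -2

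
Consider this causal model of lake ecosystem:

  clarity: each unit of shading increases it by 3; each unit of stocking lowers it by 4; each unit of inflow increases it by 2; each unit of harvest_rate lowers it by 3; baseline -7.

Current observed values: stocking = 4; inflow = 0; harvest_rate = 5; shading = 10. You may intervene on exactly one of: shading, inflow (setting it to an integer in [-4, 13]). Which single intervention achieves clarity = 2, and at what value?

set inflow = 5

Intervening on shading: clarity = 3*shading - 38. Reaching 2 requires shading = 40/3, not an integer.
Intervening on inflow: with other inputs at their observed values, clarity = 2*inflow - 8. Solving for 2 gives inflow = 5, within [-4, 13].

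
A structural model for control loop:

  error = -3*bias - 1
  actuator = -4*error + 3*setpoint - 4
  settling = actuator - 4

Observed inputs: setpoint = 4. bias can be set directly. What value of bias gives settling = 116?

Substituting into the actuator equation gives actuator = 12*bias + 12.
Substituting into the settling equation gives settling = 12*bias + 8.
Solve 12*bias + 8 = 116: bias = (116 - 8) / 12 = 9.

bias = 9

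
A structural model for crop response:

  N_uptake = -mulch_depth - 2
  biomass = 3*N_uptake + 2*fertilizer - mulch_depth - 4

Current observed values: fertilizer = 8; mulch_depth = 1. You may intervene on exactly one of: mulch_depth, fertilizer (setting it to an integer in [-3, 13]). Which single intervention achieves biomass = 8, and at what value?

set fertilizer = 11

Intervening on mulch_depth: biomass = -4*mulch_depth + 6. Reaching 8 requires mulch_depth = -1/2, not an integer.
Intervening on fertilizer: with other inputs at their observed values, biomass = 2*fertilizer - 14. Solving for 8 gives fertilizer = 11, within [-3, 13].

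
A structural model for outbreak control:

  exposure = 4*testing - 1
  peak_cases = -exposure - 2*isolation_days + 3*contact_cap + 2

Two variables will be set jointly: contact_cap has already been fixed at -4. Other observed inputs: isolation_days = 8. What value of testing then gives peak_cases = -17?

testing = -2

With contact_cap held at -4:
Substituting into the peak_cases equation gives peak_cases = -4*testing - 25.
Solve -4*testing - 25 = -17: testing = (-17 + 25) / -4 = -2.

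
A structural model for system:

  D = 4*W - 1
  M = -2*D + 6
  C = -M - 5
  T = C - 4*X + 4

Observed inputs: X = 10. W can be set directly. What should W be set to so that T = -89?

W = -5

Substituting into the M equation gives M = -8*W + 8.
So C = 8*W - 13.
Substituting into the T equation gives T = 8*W - 49.
Solve 8*W - 49 = -89: W = (-89 + 49) / 8 = -5.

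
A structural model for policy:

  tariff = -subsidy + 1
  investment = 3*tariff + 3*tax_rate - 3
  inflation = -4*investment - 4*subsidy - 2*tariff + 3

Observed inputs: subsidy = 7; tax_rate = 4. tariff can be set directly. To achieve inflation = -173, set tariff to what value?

tariff = 8

Intervening on tariff fixes its value directly, overriding its dependence on subsidy.
Substituting into the investment equation gives investment = 3*tariff + 9.
So inflation = -14*tariff - 61.
Solve -14*tariff - 61 = -173: tariff = (-173 + 61) / -14 = 8.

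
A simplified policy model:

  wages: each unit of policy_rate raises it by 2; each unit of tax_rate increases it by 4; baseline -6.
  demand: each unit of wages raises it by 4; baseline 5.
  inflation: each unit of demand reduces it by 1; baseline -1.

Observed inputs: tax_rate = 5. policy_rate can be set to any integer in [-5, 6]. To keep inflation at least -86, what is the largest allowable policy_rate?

Substituting into the wages equation gives wages = 2*policy_rate + 14.
Substituting into the demand equation gives demand = 8*policy_rate + 61.
Substituting into the inflation equation gives inflation = -8*policy_rate - 62.
Require -8*policy_rate - 62 ≥ -86, so policy_rate ≤ 3.
The largest integer in [-5, 6] satisfying this is 3.

policy_rate = 3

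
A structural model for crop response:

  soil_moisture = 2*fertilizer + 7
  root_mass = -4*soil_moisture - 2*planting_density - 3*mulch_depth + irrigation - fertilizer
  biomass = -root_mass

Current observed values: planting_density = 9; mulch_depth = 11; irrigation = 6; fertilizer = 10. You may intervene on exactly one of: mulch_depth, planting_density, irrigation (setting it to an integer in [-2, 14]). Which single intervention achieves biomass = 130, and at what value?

Intervening on mulch_depth: with other inputs at their observed values, biomass = 3*mulch_depth + 130. Solving for 130 gives mulch_depth = 0, within [-2, 14].
Intervening on planting_density: biomass = 2*planting_density + 145. Reaching 130 requires planting_density = -15/2, not an integer.
Intervening on irrigation: biomass = -irrigation + 169. Reaching 130 requires irrigation = 39, outside [-2, 14].

set mulch_depth = 0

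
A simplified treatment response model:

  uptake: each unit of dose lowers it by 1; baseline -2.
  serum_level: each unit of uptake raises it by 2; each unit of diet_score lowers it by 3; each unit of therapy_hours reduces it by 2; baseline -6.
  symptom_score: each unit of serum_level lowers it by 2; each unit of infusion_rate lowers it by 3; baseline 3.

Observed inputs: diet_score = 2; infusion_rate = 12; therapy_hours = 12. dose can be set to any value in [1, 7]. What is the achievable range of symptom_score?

51 to 75

Substituting into the serum_level equation gives serum_level = -2*dose - 40.
This gives symptom_score = 4*dose + 47.
Linear in dose, so extremes are at the endpoints: dose = 1 gives symptom_score = 51; dose = 7 gives symptom_score = 75.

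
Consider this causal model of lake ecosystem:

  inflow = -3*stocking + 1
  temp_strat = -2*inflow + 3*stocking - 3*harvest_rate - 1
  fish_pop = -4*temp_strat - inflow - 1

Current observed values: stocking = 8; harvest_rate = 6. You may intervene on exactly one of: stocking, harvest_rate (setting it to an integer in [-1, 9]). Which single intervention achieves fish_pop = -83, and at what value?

set stocking = 5

Intervening on stocking: with other inputs at their observed values, fish_pop = -33*stocking + 82. Solving for -83 gives stocking = 5, within [-1, 9].
Intervening on harvest_rate: fish_pop = 12*harvest_rate - 254. Reaching -83 requires harvest_rate = 57/4, not an integer.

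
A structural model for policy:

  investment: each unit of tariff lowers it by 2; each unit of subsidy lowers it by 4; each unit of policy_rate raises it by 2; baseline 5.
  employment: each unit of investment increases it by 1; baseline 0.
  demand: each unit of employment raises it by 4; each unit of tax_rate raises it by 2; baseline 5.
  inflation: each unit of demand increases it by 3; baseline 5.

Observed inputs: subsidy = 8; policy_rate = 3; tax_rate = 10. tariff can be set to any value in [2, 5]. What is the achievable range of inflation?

-292 to -220

Substituting into the investment equation gives investment = -2*tariff - 21.
Substituting into the employment equation gives employment = -2*tariff - 21.
So demand = -8*tariff - 59.
Substituting into the inflation equation gives inflation = -24*tariff - 172.
Linear in tariff, so extremes are at the endpoints: tariff = 2 gives inflation = -220; tariff = 5 gives inflation = -292.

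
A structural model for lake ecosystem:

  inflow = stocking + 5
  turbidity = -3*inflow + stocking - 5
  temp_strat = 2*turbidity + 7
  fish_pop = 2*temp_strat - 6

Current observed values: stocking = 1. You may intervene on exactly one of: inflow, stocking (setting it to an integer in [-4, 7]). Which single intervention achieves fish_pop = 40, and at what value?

Intervening on inflow: with other inputs at their observed values, fish_pop = -12*inflow - 8. Solving for 40 gives inflow = -4, within [-4, 7].
Intervening on stocking: fish_pop = -8*stocking - 72. Reaching 40 requires stocking = -14, outside [-4, 7].

set inflow = -4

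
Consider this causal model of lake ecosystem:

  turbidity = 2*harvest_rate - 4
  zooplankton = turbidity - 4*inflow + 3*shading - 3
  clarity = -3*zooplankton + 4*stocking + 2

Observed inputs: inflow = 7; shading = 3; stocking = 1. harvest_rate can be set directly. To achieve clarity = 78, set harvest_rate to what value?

harvest_rate = 1

Substituting into the zooplankton equation gives zooplankton = 2*harvest_rate - 26.
So clarity = -6*harvest_rate + 84.
Solve -6*harvest_rate + 84 = 78: harvest_rate = (78 - 84) / -6 = 1.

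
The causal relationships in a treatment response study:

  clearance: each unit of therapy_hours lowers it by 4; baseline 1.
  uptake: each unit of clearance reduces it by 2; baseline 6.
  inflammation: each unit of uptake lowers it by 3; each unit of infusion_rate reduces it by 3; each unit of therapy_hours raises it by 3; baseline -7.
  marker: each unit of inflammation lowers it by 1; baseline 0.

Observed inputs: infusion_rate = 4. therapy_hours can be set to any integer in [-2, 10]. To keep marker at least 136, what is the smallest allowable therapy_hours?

Substituting into the uptake equation gives uptake = 8*therapy_hours + 4.
Substituting into the inflammation equation gives inflammation = -21*therapy_hours - 31.
Substituting into the marker equation gives marker = 21*therapy_hours + 31.
Require 21*therapy_hours + 31 ≥ 136, so therapy_hours ≥ 5.
The smallest integer in [-2, 10] satisfying this is 5.

therapy_hours = 5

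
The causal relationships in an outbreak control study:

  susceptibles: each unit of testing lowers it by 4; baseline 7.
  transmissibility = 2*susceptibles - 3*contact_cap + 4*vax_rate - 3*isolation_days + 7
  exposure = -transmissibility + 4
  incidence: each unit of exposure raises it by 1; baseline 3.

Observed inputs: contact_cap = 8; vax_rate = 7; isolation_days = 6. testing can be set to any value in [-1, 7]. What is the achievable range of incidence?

-8 to 56

Substituting into the transmissibility equation gives transmissibility = -8*testing + 7.
exposure becomes 8*testing - 3.
So incidence = 8*testing.
Linear in testing, so extremes are at the endpoints: testing = -1 gives incidence = -8; testing = 7 gives incidence = 56.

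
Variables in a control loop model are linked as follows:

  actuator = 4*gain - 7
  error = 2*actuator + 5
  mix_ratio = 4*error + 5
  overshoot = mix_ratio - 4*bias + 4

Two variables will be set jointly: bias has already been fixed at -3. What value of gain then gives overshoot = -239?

With bias held at -3:
Substituting into the error equation gives error = 8*gain - 9.
Substituting into the mix_ratio equation gives mix_ratio = 32*gain - 31.
So overshoot = 32*gain - 15.
Solve 32*gain - 15 = -239: gain = (-239 + 15) / 32 = -7.

gain = -7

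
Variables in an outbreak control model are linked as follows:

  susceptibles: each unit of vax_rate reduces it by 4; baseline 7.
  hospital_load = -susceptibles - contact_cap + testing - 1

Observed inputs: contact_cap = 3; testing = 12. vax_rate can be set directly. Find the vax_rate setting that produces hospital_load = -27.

Substituting into the hospital_load equation gives hospital_load = 4*vax_rate + 1.
Solve 4*vax_rate + 1 = -27: vax_rate = (-27 - 1) / 4 = -7.

vax_rate = -7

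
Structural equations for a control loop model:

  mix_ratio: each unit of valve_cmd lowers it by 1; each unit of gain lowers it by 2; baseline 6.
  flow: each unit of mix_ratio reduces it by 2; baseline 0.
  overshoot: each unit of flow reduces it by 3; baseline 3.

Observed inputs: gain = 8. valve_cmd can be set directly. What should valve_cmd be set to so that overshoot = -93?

valve_cmd = 6

Substituting into the mix_ratio equation gives mix_ratio = -valve_cmd - 10.
Substituting into the flow equation gives flow = 2*valve_cmd + 20.
overshoot becomes -6*valve_cmd - 57.
Solve -6*valve_cmd - 57 = -93: valve_cmd = (-93 + 57) / -6 = 6.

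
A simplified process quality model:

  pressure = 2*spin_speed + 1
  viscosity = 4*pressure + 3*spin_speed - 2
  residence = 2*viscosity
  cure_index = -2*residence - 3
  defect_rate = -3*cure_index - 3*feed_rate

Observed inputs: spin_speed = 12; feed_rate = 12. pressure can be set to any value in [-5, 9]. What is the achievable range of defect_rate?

Intervening on pressure fixes its value directly, overriding its dependence on spin_speed.
Substituting into the viscosity equation gives viscosity = 4*pressure + 34.
This gives residence = 8*pressure + 68.
Substituting into the cure_index equation gives cure_index = -16*pressure - 139.
Substituting into the defect_rate equation gives defect_rate = 48*pressure + 381.
Linear in pressure, so extremes are at the endpoints: pressure = -5 gives defect_rate = 141; pressure = 9 gives defect_rate = 813.

141 to 813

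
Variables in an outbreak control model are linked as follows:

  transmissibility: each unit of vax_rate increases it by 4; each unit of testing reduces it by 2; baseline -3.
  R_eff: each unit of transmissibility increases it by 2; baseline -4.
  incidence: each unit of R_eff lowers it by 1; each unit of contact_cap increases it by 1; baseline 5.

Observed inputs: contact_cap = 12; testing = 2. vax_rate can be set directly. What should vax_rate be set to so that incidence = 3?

Substituting into the transmissibility equation gives transmissibility = 4*vax_rate - 7.
Substituting into the R_eff equation gives R_eff = 8*vax_rate - 18.
Substituting into the incidence equation gives incidence = -8*vax_rate + 35.
Solve -8*vax_rate + 35 = 3: vax_rate = (3 - 35) / -8 = 4.

vax_rate = 4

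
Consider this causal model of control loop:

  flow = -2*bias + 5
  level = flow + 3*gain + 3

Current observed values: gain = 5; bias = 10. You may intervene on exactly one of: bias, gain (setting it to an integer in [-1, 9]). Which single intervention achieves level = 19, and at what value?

set bias = 2

Intervening on bias: with other inputs at their observed values, level = -2*bias + 23. Solving for 19 gives bias = 2, within [-1, 9].
Intervening on gain: level = 3*gain - 12. Reaching 19 requires gain = 31/3, not an integer.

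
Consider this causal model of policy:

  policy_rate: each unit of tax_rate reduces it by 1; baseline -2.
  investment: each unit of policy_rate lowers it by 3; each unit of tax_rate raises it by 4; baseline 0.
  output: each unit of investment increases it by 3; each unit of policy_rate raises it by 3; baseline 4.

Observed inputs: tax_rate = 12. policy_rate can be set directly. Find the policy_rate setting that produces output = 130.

policy_rate = 3

Intervening on policy_rate fixes its value directly, overriding its dependence on tax_rate.
Substituting into the investment equation gives investment = -3*policy_rate + 48.
output becomes -6*policy_rate + 148.
Solve -6*policy_rate + 148 = 130: policy_rate = (130 - 148) / -6 = 3.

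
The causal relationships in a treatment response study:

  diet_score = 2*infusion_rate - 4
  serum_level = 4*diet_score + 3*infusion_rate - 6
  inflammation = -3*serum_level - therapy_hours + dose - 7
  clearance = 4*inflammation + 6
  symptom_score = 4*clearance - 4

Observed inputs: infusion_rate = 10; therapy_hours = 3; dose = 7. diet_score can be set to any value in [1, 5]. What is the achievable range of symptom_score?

Intervening on diet_score fixes its value directly, overriding its dependence on infusion_rate.
Substituting into the serum_level equation gives serum_level = 4*diet_score + 24.
inflammation becomes -12*diet_score - 75.
This gives clearance = -48*diet_score - 294.
This gives symptom_score = -192*diet_score - 1180.
Linear in diet_score, so extremes are at the endpoints: diet_score = 1 gives symptom_score = -1372; diet_score = 5 gives symptom_score = -2140.

-2140 to -1372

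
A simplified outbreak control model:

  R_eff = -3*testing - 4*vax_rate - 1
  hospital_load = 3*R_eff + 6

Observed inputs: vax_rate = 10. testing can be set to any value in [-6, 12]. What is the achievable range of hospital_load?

Substituting into the R_eff equation gives R_eff = -3*testing - 41.
Substituting into the hospital_load equation gives hospital_load = -9*testing - 117.
Linear in testing, so extremes are at the endpoints: testing = -6 gives hospital_load = -63; testing = 12 gives hospital_load = -225.

-225 to -63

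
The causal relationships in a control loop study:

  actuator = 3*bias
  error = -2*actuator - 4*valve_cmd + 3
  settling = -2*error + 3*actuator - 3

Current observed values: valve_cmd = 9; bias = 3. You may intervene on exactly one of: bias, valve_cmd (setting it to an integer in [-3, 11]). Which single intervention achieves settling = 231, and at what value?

Intervening on bias: with other inputs at their observed values, settling = 21*bias + 63. Solving for 231 gives bias = 8, within [-3, 11].
Intervening on valve_cmd: settling = 8*valve_cmd + 54. Reaching 231 requires valve_cmd = 177/8, not an integer.

set bias = 8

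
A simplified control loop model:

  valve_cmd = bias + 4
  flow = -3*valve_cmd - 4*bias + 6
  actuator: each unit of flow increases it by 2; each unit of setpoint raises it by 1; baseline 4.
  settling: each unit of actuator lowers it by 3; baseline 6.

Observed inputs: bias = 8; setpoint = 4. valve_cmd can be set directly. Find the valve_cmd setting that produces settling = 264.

valve_cmd = 7

Intervening on valve_cmd fixes its value directly, overriding its dependence on bias.
Substituting into the flow equation gives flow = -3*valve_cmd - 26.
actuator becomes -6*valve_cmd - 44.
Substituting into the settling equation gives settling = 18*valve_cmd + 138.
Solve 18*valve_cmd + 138 = 264: valve_cmd = (264 - 138) / 18 = 7.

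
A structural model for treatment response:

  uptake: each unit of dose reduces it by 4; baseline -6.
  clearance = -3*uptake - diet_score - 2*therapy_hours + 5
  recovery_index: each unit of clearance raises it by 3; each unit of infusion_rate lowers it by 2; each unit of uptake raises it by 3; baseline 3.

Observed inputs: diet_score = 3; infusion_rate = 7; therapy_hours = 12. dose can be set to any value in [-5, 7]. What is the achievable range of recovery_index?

-161 to 127

Substituting into the clearance equation gives clearance = 12*dose - 4.
recovery_index becomes 24*dose - 41.
Linear in dose, so extremes are at the endpoints: dose = -5 gives recovery_index = -161; dose = 7 gives recovery_index = 127.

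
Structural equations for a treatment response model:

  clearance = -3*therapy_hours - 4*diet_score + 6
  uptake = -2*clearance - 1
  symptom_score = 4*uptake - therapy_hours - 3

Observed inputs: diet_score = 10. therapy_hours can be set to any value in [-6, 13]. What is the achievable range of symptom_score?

Substituting into the clearance equation gives clearance = -3*therapy_hours - 34.
This gives uptake = 6*therapy_hours + 67.
This gives symptom_score = 23*therapy_hours + 265.
Linear in therapy_hours, so extremes are at the endpoints: therapy_hours = -6 gives symptom_score = 127; therapy_hours = 13 gives symptom_score = 564.

127 to 564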